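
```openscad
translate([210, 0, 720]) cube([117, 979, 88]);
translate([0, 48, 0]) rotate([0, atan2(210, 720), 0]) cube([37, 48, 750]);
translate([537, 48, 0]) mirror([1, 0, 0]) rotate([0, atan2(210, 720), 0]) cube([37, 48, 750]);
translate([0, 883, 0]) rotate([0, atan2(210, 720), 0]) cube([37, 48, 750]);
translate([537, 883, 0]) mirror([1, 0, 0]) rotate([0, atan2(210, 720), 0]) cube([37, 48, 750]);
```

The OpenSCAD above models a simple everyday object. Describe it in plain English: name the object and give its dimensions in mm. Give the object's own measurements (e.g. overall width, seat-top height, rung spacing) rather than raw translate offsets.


A sawhorse. A 117×979×88 mm beam (x, y, z) sits on two A-frame leg pairs. Each pair is two raked legs of 37×48 mm section (48 mm along y) splaying symmetrically in x. Each leg rises 720 mm vertically over 210 mm of horizontal reach and is 750 mm long along its own axis. Every leg's outer bottom edge rests on the floor and its outer top edge meets a bottom edge of the beam — the left legs (tilting toward +x) meet the beam's −x bottom edge, the right legs (their mirror images, tilting toward −x) meet its +x bottom edge — so the leg tops tuck under the beam, the beam's underside is 720 mm above the floor, and the feet are 537 mm apart outside-to-outside with the beam centred between them. The two leg pairs are set in 48 mm from either end of the beam.


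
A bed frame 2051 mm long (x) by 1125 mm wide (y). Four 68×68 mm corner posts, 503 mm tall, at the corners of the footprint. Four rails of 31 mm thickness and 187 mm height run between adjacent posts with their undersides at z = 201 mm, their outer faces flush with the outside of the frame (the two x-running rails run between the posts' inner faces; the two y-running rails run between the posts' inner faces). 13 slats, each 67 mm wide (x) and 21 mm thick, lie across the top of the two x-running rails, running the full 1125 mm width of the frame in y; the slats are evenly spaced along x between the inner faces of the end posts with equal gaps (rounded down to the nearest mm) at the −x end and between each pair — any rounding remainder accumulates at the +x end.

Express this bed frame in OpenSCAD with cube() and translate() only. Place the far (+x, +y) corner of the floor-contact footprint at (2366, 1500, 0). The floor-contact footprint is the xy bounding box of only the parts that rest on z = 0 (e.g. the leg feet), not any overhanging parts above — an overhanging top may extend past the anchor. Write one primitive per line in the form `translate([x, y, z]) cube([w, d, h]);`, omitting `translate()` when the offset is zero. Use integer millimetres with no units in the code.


translate([315, 375, 0]) cube([68, 68, 503]);
translate([315, 1432, 0]) cube([68, 68, 503]);
translate([2298, 375, 0]) cube([68, 68, 503]);
translate([2298, 1432, 0]) cube([68, 68, 503]);
translate([383, 375, 201]) cube([1915, 31, 187]);
translate([383, 1469, 201]) cube([1915, 31, 187]);
translate([315, 443, 201]) cube([31, 989, 187]);
translate([2335, 443, 201]) cube([31, 989, 187]);
translate([457, 375, 388]) cube([67, 1125, 21]);
translate([598, 375, 388]) cube([67, 1125, 21]);
translate([739, 375, 388]) cube([67, 1125, 21]);
translate([880, 375, 388]) cube([67, 1125, 21]);
translate([1021, 375, 388]) cube([67, 1125, 21]);
translate([1162, 375, 388]) cube([67, 1125, 21]);
translate([1303, 375, 388]) cube([67, 1125, 21]);
translate([1444, 375, 388]) cube([67, 1125, 21]);
translate([1585, 375, 388]) cube([67, 1125, 21]);
translate([1726, 375, 388]) cube([67, 1125, 21]);
translate([1867, 375, 388]) cube([67, 1125, 21]);
translate([2008, 375, 388]) cube([67, 1125, 21]);
translate([2149, 375, 388]) cube([67, 1125, 21]);


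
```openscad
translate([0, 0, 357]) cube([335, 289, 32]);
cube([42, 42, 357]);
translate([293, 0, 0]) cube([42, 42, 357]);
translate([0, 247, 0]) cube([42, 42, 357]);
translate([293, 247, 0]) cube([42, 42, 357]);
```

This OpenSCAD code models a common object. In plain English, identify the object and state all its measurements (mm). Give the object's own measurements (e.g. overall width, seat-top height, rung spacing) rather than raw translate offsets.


A four-legged stool. The seat is a 335×289×32 mm slab whose top surface is at z = 389 mm; four square legs, each 42×42 mm in cross-section, run from the floor (z = 0) to the underside of the seat, each flush with a corner of the seat.


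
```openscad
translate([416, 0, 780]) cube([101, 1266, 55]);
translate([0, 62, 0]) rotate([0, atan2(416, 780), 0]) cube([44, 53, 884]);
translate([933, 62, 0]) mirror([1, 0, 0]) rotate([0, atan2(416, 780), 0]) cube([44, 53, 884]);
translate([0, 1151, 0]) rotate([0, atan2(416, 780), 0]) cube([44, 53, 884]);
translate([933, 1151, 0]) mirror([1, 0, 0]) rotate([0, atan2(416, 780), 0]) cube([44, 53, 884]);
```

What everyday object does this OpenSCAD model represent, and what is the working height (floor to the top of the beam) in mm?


A sawhorse. The overall height is 835 mm.

A beam across two mirrored pairs of raked legs — a sawhorse. The beam's underside is at z = 780 (matching the legs' vertical rise in atan2(416, 780)) and the beam is 55 mm tall, so its top is at 780 + 55 = 835 mm. The raked legs top out at the beam's underside, so that is the highest point.


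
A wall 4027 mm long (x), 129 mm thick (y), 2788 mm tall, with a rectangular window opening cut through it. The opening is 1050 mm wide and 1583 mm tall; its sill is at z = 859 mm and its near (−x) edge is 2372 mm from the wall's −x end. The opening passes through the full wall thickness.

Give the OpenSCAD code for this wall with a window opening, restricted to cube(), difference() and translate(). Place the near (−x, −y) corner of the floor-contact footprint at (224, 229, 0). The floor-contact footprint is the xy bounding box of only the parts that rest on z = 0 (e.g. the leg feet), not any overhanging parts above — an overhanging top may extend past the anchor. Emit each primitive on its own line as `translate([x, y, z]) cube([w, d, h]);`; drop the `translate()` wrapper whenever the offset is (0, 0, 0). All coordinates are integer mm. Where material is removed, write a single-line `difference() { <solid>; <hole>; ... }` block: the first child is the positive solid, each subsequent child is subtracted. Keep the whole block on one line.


difference() { translate([224, 229, 0]) cube([4027, 129, 2788]); translate([2596, 229, 859]) cube([1050, 129, 1583]); }


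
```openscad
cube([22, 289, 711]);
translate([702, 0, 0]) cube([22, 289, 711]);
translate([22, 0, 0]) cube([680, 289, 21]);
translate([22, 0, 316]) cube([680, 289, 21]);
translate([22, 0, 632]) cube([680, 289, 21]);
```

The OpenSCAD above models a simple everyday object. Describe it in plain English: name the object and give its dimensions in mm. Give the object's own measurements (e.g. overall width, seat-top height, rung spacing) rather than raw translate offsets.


An open bookshelf. Two side panels, each 22 mm thick, 289 mm deep and 711 mm tall, stand 724 mm apart (outside-to-outside). Between them sit 3 shelves, each 21 mm thick and 289 mm deep, spanning the full gap between the sides. The bottom shelf rests on the floor (its underside at z = 0) and the clear gap between one shelf's top and the next shelf's underside is 295 mm.


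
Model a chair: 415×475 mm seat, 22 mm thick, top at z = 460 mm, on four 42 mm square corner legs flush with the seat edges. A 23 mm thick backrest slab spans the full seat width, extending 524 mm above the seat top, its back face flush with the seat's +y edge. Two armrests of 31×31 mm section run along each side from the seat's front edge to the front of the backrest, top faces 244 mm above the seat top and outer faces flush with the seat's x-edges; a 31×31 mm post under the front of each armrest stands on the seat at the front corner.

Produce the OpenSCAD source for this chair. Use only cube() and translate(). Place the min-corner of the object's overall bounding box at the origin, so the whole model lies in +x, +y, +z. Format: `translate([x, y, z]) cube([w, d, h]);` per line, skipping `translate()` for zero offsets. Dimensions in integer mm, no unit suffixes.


translate([0, 0, 438]) cube([415, 475, 22]);
cube([42, 42, 438]);
translate([373, 0, 0]) cube([42, 42, 438]);
translate([0, 433, 0]) cube([42, 42, 438]);
translate([373, 433, 0]) cube([42, 42, 438]);
translate([0, 452, 460]) cube([415, 23, 524]);
translate([0, 0, 673]) cube([31, 452, 31]);
translate([384, 0, 673]) cube([31, 452, 31]);
translate([0, 0, 460]) cube([31, 31, 213]);
translate([384, 0, 460]) cube([31, 31, 213]);


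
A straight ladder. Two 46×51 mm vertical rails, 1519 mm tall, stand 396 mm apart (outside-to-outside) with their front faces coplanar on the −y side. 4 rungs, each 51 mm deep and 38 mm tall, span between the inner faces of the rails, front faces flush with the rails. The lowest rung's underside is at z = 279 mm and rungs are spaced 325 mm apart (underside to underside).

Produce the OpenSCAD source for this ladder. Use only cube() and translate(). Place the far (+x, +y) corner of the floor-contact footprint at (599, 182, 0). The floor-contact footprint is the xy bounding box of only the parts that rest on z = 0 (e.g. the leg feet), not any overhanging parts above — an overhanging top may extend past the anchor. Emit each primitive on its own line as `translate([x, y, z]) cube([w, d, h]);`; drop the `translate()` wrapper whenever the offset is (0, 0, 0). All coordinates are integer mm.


// rung span = 396 - 2*46 = 304
// rung[k] z = 279 + k*325
translate([203, 131, 0]) cube([46, 51, 1519]);
translate([553, 131, 0]) cube([46, 51, 1519]);
translate([249, 131, 279]) cube([304, 51, 38]);
translate([249, 131, 604]) cube([304, 51, 38]);
translate([249, 131, 929]) cube([304, 51, 38]);
translate([249, 131, 1254]) cube([304, 51, 38]);


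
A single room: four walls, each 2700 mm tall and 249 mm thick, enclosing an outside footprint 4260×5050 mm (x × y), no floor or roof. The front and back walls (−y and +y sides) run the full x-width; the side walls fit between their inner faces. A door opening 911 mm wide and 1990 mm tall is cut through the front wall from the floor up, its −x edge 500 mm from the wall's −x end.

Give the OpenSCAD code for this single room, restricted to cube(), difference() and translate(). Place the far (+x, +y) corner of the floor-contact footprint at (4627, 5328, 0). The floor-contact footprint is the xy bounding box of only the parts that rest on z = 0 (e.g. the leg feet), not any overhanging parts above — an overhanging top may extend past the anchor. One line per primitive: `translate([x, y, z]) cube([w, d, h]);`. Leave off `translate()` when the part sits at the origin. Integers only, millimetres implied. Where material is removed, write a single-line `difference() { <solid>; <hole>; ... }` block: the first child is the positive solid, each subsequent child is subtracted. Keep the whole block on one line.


difference() { translate([367, 278, 0]) cube([4260, 249, 2700]); translate([867, 278, 0]) cube([911, 249, 1990]); }
translate([367, 5079, 0]) cube([4260, 249, 2700]);
translate([367, 527, 0]) cube([249, 4552, 2700]);
translate([4378, 527, 0]) cube([249, 4552, 2700]);


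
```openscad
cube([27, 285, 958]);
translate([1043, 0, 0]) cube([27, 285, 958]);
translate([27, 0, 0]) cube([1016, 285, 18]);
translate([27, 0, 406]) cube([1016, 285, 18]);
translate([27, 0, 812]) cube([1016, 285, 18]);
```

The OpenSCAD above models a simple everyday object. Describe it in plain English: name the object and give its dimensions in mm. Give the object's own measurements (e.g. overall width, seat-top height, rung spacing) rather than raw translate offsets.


An open bookshelf. Two side panels, each 27 mm thick, 285 mm deep and 958 mm tall, stand 1070 mm apart (outside-to-outside). Between them sit 3 shelves, each 18 mm thick and 285 mm deep, spanning the full gap between the sides. The bottom shelf rests on the floor (its underside at z = 0) and the clear gap between one shelf's top and the next shelf's underside is 388 mm.


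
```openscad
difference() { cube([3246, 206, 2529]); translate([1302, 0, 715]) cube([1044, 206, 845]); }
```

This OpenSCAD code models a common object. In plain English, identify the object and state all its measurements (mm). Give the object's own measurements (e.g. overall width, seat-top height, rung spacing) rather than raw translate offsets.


A wall 3246 mm long (x), 206 mm thick (y), 2529 mm tall, with a rectangular window opening cut through it. The opening is 1044 mm wide and 845 mm tall; its sill is at z = 715 mm and its near (−x) edge is 1302 mm from the wall's −x end. The opening passes through the full wall thickness.


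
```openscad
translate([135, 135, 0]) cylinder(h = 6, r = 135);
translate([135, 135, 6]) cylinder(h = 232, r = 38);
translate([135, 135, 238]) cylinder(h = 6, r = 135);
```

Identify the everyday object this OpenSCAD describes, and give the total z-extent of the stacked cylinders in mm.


A spool. The overall height is 244 mm.

Three coaxial cylinders, large–small–large — a spool. Two 6 mm flanges and a 232 mm core give 6 + 232 + 6 = 244 mm.


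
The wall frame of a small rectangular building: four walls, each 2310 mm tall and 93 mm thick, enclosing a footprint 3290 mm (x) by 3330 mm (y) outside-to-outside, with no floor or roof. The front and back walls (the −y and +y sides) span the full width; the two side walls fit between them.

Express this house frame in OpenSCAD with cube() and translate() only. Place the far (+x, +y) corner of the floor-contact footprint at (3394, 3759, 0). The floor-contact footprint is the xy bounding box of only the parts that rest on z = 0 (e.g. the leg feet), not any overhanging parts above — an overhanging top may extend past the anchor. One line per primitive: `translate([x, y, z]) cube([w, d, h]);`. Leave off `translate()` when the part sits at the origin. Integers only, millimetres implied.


translate([104, 429, 0]) cube([3290, 93, 2310]);
translate([104, 3666, 0]) cube([3290, 93, 2310]);
translate([104, 522, 0]) cube([93, 3144, 2310]);
translate([3301, 522, 0]) cube([93, 3144, 2310]);


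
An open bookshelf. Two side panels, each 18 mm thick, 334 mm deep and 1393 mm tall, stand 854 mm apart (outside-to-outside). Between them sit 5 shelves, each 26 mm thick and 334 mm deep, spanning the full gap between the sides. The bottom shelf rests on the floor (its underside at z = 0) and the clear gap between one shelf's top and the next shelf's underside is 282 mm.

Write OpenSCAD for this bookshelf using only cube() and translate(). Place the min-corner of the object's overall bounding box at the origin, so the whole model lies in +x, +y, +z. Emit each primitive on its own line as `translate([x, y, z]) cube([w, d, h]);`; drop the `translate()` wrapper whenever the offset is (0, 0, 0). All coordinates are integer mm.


cube([18, 334, 1393]);
translate([836, 0, 0]) cube([18, 334, 1393]);
translate([18, 0, 0]) cube([818, 334, 26]);
translate([18, 0, 308]) cube([818, 334, 26]);
translate([18, 0, 616]) cube([818, 334, 26]);
translate([18, 0, 924]) cube([818, 334, 26]);
translate([18, 0, 1232]) cube([818, 334, 26]);


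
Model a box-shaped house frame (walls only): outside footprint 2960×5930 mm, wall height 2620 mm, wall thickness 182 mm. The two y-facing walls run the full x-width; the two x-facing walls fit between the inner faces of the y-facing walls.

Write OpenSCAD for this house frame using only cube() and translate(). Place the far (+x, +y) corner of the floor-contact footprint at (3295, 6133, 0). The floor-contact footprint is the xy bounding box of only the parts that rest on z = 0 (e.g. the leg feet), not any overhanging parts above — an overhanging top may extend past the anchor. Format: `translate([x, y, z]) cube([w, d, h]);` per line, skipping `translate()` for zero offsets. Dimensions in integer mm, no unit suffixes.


translate([335, 203, 0]) cube([2960, 182, 2620]);
translate([335, 5951, 0]) cube([2960, 182, 2620]);
translate([335, 385, 0]) cube([182, 5566, 2620]);
translate([3113, 385, 0]) cube([182, 5566, 2620]);


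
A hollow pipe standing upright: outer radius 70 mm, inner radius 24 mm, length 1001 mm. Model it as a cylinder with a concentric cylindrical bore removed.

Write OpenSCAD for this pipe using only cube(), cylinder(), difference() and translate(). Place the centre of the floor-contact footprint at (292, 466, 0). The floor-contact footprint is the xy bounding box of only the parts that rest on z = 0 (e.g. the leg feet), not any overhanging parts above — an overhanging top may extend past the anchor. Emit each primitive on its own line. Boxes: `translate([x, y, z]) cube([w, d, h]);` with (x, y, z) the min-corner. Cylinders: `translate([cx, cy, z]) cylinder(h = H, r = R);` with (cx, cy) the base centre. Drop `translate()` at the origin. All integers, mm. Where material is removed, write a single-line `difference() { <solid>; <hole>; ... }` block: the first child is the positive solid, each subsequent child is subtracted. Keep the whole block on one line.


difference() { translate([292, 466, 0]) cylinder(h = 1001, r = 70); translate([292, 466, 0]) cylinder(h = 1001, r = 24); }


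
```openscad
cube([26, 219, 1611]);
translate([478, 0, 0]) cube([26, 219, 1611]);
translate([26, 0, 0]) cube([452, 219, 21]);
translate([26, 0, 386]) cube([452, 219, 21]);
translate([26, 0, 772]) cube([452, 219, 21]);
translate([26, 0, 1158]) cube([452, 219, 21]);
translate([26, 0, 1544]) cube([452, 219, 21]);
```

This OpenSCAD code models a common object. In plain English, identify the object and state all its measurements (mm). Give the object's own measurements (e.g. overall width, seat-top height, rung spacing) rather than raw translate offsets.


An open bookshelf. Two side panels, each 26 mm thick, 219 mm deep and 1611 mm tall, stand 504 mm apart (outside-to-outside). Between them sit 5 shelves, each 21 mm thick and 219 mm deep, spanning the full gap between the sides. The bottom shelf rests on the floor (its underside at z = 0) and the clear gap between one shelf's top and the next shelf's underside is 365 mm.


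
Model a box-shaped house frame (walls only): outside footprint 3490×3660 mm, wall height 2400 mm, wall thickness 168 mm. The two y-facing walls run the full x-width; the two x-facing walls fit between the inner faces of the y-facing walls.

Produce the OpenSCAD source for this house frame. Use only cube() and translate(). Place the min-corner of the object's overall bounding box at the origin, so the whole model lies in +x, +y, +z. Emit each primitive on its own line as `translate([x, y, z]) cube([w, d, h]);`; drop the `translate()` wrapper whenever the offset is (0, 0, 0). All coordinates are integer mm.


cube([3490, 168, 2400]);
translate([0, 3492, 0]) cube([3490, 168, 2400]);
translate([0, 168, 0]) cube([168, 3324, 2400]);
translate([3322, 168, 0]) cube([168, 3324, 2400]);


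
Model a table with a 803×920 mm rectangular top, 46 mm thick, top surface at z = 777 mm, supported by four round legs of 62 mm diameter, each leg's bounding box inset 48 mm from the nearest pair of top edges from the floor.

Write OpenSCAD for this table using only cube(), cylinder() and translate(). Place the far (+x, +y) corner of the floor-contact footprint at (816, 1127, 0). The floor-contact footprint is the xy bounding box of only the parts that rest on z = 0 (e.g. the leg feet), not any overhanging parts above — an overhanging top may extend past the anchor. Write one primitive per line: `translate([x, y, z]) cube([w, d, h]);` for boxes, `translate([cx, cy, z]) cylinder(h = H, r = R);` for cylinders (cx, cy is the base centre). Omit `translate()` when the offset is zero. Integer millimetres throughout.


translate([61, 255, 731]) cube([803, 920, 46]);
translate([140, 334, 0]) cylinder(h = 731, r = 31);
translate([785, 334, 0]) cylinder(h = 731, r = 31);
translate([140, 1096, 0]) cylinder(h = 731, r = 31);
translate([785, 1096, 0]) cylinder(h = 731, r = 31);


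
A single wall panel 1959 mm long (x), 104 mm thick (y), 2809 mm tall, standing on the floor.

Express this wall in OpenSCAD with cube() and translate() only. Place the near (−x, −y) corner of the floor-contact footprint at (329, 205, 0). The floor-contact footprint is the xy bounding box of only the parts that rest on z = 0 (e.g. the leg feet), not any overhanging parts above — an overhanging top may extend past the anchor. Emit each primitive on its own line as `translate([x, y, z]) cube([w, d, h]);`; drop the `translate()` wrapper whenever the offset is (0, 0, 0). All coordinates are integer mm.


translate([329, 205, 0]) cube([1959, 104, 2809]);


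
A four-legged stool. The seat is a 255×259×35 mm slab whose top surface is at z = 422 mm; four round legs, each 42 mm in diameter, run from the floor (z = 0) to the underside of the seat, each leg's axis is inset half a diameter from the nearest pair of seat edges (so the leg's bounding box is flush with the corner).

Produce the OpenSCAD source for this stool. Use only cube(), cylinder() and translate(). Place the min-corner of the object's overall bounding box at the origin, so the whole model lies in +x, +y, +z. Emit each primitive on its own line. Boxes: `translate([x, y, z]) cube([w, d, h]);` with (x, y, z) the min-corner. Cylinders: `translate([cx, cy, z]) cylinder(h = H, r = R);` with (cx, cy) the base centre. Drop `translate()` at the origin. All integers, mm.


translate([0, 0, 387]) cube([255, 259, 35]);
translate([21, 21, 0]) cylinder(h = 387, r = 21);
translate([234, 21, 0]) cylinder(h = 387, r = 21);
translate([21, 238, 0]) cylinder(h = 387, r = 21);
translate([234, 238, 0]) cylinder(h = 387, r = 21);


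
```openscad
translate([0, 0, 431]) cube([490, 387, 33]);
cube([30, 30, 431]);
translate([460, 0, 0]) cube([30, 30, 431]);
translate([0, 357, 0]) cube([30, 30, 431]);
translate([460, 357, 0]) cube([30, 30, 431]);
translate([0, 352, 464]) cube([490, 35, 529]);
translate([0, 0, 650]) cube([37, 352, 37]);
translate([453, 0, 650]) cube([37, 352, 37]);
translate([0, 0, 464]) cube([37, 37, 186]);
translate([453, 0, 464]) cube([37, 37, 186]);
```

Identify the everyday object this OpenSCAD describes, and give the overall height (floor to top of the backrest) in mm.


A chair. The overall height is 993 mm.

A slab on four corner posts with a tall panel at the back — a chair. The seat slab sits at z = 431 with thickness 33, and the 529 mm backrest starts at the seat top, so the overall height is 431 + 33 + 529 = 993 mm.


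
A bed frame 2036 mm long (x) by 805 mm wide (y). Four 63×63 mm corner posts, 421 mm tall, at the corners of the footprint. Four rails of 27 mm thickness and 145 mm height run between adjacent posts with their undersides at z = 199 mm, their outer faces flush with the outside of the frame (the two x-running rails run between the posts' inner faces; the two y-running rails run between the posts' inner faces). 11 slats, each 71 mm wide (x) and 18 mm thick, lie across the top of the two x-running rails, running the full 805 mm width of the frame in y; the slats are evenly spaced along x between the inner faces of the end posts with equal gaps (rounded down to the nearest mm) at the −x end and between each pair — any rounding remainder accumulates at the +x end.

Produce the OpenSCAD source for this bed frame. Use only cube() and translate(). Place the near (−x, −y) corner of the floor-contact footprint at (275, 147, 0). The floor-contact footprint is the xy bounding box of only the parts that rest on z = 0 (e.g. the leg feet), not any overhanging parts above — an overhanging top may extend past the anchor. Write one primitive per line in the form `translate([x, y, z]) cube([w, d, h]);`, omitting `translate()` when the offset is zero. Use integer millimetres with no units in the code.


translate([275, 147, 0]) cube([63, 63, 421]);
translate([275, 889, 0]) cube([63, 63, 421]);
translate([2248, 147, 0]) cube([63, 63, 421]);
translate([2248, 889, 0]) cube([63, 63, 421]);
translate([338, 147, 199]) cube([1910, 27, 145]);
translate([338, 925, 199]) cube([1910, 27, 145]);
translate([275, 210, 199]) cube([27, 679, 145]);
translate([2284, 210, 199]) cube([27, 679, 145]);
translate([432, 147, 344]) cube([71, 805, 18]);
translate([597, 147, 344]) cube([71, 805, 18]);
translate([762, 147, 344]) cube([71, 805, 18]);
translate([927, 147, 344]) cube([71, 805, 18]);
translate([1092, 147, 344]) cube([71, 805, 18]);
translate([1257, 147, 344]) cube([71, 805, 18]);
translate([1422, 147, 344]) cube([71, 805, 18]);
translate([1587, 147, 344]) cube([71, 805, 18]);
translate([1752, 147, 344]) cube([71, 805, 18]);
translate([1917, 147, 344]) cube([71, 805, 18]);
translate([2082, 147, 344]) cube([71, 805, 18]);


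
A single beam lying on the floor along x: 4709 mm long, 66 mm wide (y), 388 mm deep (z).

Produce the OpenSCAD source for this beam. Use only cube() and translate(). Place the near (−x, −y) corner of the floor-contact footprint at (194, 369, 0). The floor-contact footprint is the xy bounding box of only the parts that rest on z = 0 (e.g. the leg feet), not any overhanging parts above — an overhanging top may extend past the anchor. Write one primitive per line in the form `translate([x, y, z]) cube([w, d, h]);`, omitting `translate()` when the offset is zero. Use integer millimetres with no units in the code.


translate([194, 369, 0]) cube([4709, 66, 388]);


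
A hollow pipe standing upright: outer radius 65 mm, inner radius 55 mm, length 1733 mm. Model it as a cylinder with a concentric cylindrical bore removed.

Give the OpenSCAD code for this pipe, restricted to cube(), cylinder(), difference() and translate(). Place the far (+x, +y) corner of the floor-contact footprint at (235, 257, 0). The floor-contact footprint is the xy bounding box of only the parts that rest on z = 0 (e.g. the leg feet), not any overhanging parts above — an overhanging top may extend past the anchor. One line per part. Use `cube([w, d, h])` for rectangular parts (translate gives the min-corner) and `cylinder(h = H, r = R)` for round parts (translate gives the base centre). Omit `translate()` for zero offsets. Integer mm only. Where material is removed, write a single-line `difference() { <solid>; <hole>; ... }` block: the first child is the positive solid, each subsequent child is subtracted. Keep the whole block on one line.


difference() { translate([170, 192, 0]) cylinder(h = 1733, r = 65); translate([170, 192, 0]) cylinder(h = 1733, r = 55); }


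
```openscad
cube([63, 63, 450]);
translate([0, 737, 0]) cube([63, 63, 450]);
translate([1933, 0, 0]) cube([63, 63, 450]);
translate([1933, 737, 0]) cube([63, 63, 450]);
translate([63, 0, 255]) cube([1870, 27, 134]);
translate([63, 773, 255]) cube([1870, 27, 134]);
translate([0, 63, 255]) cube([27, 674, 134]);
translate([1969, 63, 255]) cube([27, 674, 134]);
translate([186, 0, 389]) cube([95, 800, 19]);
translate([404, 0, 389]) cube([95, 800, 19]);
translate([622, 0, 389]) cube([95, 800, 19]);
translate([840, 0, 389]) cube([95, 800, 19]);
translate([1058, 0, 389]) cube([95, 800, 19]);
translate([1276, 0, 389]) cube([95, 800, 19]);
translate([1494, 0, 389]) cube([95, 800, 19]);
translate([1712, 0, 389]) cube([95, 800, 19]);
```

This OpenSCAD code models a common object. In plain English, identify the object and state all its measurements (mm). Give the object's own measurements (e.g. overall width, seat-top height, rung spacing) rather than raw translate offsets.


A bed frame 1996 mm long (x) by 800 mm wide (y). Four 63×63 mm corner posts, 450 mm tall, at the corners of the footprint. Four rails of 27 mm thickness and 134 mm height run between adjacent posts with their undersides at z = 255 mm, their outer faces flush with the outside of the frame (the two x-running rails run between the posts' inner faces; the two y-running rails run between the posts' inner faces). 8 slats, each 95 mm wide (x) and 19 mm thick, lie across the top of the two x-running rails, running the full 800 mm width of the frame in y; along x they sit between the end posts with a 123 mm gap after the −x posts and between neighbouring slats, leaving 126 mm before the +x posts.


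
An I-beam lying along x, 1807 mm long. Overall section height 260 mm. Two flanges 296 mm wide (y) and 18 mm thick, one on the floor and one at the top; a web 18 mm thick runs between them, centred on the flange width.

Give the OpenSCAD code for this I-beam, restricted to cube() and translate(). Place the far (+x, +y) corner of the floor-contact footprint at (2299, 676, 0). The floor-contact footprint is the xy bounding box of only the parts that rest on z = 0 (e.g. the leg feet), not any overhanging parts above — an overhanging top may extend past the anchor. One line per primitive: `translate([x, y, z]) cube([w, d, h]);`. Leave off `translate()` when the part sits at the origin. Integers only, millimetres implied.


translate([492, 380, 0]) cube([1807, 296, 18]);
translate([492, 519, 18]) cube([1807, 18, 224]);
translate([492, 380, 242]) cube([1807, 296, 18]);


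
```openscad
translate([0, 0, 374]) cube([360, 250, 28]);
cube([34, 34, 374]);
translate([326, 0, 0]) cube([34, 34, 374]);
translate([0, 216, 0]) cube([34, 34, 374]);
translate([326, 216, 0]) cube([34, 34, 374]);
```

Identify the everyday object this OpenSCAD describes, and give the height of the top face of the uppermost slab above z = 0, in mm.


A stool. The seat height is 402 mm.

A 360×250×28 slab at z = 374 on four corner posts — a stool. The seat top is 374 + 28 = 402 mm.


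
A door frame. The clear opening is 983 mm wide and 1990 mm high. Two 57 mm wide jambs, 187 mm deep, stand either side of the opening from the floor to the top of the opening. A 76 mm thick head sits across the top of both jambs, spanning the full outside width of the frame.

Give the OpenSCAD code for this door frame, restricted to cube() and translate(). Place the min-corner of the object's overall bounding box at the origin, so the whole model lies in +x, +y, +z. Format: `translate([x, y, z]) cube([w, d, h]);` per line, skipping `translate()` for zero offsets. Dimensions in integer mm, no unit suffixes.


cube([57, 187, 1990]);
translate([1040, 0, 0]) cube([57, 187, 1990]);
translate([0, 0, 1990]) cube([1097, 187, 76]);


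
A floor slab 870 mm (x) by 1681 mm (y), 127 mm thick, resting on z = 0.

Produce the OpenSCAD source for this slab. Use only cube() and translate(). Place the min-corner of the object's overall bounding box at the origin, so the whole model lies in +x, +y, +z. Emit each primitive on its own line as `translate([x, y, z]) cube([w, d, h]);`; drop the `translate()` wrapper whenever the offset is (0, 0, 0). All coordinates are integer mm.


cube([870, 1681, 127]);


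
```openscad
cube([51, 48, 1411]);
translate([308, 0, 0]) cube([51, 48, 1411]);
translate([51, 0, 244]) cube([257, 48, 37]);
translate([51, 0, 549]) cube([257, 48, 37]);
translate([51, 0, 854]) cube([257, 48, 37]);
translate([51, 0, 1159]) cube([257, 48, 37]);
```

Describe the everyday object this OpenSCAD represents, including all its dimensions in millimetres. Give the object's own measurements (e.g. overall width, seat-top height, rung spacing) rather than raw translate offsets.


A straight ladder. Two 51×48 mm vertical rails, 1411 mm tall, stand 359 mm apart (outside-to-outside) with their front faces coplanar on the −y side. 4 rungs, each 48 mm deep and 37 mm tall, span between the inner faces of the rails, front faces flush with the rails. The lowest rung's underside is at z = 244 mm and rungs are spaced 305 mm apart (underside to underside).


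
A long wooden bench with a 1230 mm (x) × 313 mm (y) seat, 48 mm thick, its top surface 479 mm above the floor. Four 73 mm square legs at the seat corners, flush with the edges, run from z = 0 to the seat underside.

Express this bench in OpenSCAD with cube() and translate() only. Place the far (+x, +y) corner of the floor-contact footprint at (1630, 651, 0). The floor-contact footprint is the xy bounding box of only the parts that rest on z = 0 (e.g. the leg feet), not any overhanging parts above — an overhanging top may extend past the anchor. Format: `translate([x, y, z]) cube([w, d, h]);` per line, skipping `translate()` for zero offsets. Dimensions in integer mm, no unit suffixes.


// leg_h = 479 − 48 = 431
translate([400, 338, 431]) cube([1230, 313, 48]);
translate([400, 338, 0]) cube([73, 73, 431]);
translate([400, 578, 0]) cube([73, 73, 431]);
translate([1557, 338, 0]) cube([73, 73, 431]);
translate([1557, 578, 0]) cube([73, 73, 431]);


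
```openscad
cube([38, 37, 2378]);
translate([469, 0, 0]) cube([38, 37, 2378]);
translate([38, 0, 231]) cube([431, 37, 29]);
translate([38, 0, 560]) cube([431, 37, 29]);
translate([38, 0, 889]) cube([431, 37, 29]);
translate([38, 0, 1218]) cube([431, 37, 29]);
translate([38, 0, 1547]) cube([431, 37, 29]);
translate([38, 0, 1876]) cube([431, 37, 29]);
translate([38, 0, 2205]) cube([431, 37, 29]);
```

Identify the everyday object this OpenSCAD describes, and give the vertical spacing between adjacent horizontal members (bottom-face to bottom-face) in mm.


A ladder. The rung spacing is 329 mm.

Two tall 38×37 posts with 7 short bars between them — a ladder. Adjacent rungs sit at z = 231 and z = 560, so the spacing is 560 − 231 = 329 mm.


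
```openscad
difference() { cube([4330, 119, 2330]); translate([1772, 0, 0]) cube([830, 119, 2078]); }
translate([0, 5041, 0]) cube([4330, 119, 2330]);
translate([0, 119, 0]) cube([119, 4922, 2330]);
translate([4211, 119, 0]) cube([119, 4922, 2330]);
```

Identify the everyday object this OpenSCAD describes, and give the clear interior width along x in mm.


A single room. The interior width is 4092 mm.

Four walls enclosing a rectangle with a door in the front wall — a room. Outside width 4330 minus two 119 mm walls gives 4092 mm.


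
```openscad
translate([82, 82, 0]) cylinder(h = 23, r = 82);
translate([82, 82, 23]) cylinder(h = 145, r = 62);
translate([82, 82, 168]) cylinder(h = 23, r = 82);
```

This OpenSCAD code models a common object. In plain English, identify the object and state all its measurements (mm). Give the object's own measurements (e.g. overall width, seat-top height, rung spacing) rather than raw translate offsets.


A spool: two coaxial disc flanges of radius 82 mm and thickness 23 mm, joined by a core cylinder of radius 62 mm and height 145 mm. The lower flange rests on z = 0 and the three cylinders share a vertical axis.


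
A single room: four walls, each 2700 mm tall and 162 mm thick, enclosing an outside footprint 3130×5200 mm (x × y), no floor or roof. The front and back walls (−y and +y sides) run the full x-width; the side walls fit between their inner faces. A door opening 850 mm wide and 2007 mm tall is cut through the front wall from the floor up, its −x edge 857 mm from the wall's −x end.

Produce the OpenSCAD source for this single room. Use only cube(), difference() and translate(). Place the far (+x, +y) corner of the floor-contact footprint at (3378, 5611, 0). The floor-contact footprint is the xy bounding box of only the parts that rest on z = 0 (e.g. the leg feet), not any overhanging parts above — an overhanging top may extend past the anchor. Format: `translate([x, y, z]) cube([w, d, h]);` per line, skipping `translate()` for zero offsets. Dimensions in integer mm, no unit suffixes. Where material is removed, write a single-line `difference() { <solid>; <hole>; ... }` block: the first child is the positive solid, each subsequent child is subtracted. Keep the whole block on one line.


difference() { translate([248, 411, 0]) cube([3130, 162, 2700]); translate([1105, 411, 0]) cube([850, 162, 2007]); }
translate([248, 5449, 0]) cube([3130, 162, 2700]);
translate([248, 573, 0]) cube([162, 4876, 2700]);
translate([3216, 573, 0]) cube([162, 4876, 2700]);


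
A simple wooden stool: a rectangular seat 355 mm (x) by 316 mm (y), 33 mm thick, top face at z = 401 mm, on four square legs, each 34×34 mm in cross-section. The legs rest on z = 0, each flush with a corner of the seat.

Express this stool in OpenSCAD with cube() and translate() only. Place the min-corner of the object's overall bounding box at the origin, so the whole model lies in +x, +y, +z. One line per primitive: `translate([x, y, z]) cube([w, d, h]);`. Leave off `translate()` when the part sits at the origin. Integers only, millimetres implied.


translate([0, 0, 368]) cube([355, 316, 33]);
cube([34, 34, 368]);
translate([321, 0, 0]) cube([34, 34, 368]);
translate([0, 282, 0]) cube([34, 34, 368]);
translate([321, 282, 0]) cube([34, 34, 368]);


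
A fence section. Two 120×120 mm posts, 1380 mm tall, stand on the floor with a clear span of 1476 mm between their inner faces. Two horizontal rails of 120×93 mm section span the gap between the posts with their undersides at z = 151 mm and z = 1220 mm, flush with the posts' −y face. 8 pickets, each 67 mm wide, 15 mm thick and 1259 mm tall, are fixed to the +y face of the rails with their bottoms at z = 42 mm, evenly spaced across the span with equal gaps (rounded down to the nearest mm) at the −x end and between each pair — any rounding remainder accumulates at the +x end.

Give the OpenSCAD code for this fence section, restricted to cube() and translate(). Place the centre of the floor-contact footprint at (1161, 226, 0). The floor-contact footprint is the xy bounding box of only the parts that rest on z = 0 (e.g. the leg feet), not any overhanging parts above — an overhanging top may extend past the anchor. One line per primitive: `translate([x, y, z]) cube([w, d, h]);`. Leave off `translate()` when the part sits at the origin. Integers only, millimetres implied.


translate([303, 166, 0]) cube([120, 120, 1380]);
translate([1899, 166, 0]) cube([120, 120, 1380]);
translate([423, 166, 151]) cube([1476, 120, 93]);
translate([423, 166, 1220]) cube([1476, 120, 93]);
translate([527, 286, 42]) cube([67, 15, 1259]);
translate([698, 286, 42]) cube([67, 15, 1259]);
translate([869, 286, 42]) cube([67, 15, 1259]);
translate([1040, 286, 42]) cube([67, 15, 1259]);
translate([1211, 286, 42]) cube([67, 15, 1259]);
translate([1382, 286, 42]) cube([67, 15, 1259]);
translate([1553, 286, 42]) cube([67, 15, 1259]);
translate([1724, 286, 42]) cube([67, 15, 1259]);


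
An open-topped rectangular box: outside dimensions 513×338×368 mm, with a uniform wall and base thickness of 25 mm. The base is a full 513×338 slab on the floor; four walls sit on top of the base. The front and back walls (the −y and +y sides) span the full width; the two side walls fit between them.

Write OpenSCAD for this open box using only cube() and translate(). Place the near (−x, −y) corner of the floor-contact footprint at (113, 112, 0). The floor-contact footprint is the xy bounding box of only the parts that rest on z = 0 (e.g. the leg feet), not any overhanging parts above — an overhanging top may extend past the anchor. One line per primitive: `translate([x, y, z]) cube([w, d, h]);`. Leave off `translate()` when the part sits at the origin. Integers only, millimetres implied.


translate([113, 112, 0]) cube([513, 338, 25]);
translate([113, 112, 25]) cube([513, 25, 343]);
translate([113, 425, 25]) cube([513, 25, 343]);
translate([113, 137, 25]) cube([25, 288, 343]);
translate([601, 137, 25]) cube([25, 288, 343]);


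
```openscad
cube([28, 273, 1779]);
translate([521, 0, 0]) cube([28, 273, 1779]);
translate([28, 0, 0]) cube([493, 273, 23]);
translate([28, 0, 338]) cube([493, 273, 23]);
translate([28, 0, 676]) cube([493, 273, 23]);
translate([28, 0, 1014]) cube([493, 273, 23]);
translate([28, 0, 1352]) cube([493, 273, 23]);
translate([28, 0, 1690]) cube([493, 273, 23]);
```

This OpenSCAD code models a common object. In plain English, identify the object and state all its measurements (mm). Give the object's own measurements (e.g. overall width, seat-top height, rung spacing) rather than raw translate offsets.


An open bookshelf. Two side panels, each 28 mm thick, 273 mm deep and 1779 mm tall, stand 549 mm apart (outside-to-outside). Between them sit 6 shelves, each 23 mm thick and 273 mm deep, spanning the full gap between the sides. The bottom shelf rests on the floor (its underside at z = 0) and the clear gap between one shelf's top and the next shelf's underside is 315 mm.
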